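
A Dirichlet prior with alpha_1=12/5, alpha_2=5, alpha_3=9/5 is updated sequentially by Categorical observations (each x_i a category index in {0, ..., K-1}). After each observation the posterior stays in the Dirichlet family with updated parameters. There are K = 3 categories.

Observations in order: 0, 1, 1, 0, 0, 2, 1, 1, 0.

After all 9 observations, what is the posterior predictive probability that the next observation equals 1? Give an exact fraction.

obs 1: x=0 → posterior Dirichlet(17/5, 5, 9/5)
obs 2: x=1 → posterior Dirichlet(17/5, 6, 9/5)
obs 3: x=1 → posterior Dirichlet(17/5, 7, 9/5)
obs 4: x=0 → posterior Dirichlet(22/5, 7, 9/5)
obs 5: x=0 → posterior Dirichlet(27/5, 7, 9/5)
obs 6: x=2 → posterior Dirichlet(27/5, 7, 14/5)
obs 7: x=1 → posterior Dirichlet(27/5, 8, 14/5)
obs 8: x=1 → posterior Dirichlet(27/5, 9, 14/5)
obs 9: x=0 → posterior Dirichlet(32/5, 9, 14/5)

45/91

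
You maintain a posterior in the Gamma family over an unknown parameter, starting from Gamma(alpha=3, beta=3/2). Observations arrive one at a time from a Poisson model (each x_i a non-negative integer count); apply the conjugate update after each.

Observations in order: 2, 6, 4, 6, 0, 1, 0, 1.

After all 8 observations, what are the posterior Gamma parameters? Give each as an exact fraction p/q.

obs 1: x=2 → posterior Gamma(5, 5/2)
obs 2: x=6 → posterior Gamma(11, 7/2)
obs 3: x=4 → posterior Gamma(15, 9/2)
obs 4: x=6 → posterior Gamma(21, 11/2)
obs 5: x=0 → posterior Gamma(21, 13/2)
obs 6: x=1 → posterior Gamma(22, 15/2)
obs 7: x=0 → posterior Gamma(22, 17/2)
obs 8: x=1 → posterior Gamma(23, 19/2)

alpha=23, beta=19/2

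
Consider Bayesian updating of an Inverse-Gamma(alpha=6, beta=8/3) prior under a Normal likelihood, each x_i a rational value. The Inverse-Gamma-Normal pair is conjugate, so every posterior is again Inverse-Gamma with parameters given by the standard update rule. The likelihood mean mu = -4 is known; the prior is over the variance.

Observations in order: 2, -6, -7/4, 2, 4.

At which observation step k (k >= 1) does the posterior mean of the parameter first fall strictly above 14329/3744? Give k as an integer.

obs 1: x=2 → posterior Inverse-Gamma(13/2, 62/3)
obs 2: x=-6 → posterior Inverse-Gamma(7, 68/3)
obs 3: x=-7/4 → posterior Inverse-Gamma(15/2, 2419/96)
obs 4: x=2 → posterior Inverse-Gamma(8, 4147/96)
obs 5: x=4 → posterior Inverse-Gamma(17/2, 7219/96)

k = 3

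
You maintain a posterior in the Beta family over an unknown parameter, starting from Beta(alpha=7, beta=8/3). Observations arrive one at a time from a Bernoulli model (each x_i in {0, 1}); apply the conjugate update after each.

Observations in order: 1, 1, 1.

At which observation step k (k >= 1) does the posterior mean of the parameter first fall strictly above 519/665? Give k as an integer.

k = 3

obs 1: x=1 → posterior Beta(8, 8/3)
obs 2: x=1 → posterior Beta(9, 8/3)
obs 3: x=1 → posterior Beta(10, 8/3)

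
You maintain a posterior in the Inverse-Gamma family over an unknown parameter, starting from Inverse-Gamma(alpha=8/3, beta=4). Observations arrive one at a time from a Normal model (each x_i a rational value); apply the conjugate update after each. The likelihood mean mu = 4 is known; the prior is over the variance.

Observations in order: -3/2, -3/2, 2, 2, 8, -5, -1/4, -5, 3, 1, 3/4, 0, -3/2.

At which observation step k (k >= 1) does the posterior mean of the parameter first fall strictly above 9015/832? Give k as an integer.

k = 2

obs 1: x=-3/2 → posterior Inverse-Gamma(19/6, 153/8)
obs 2: x=-3/2 → posterior Inverse-Gamma(11/3, 137/4)
obs 3: x=2 → posterior Inverse-Gamma(25/6, 145/4)
obs 4: x=2 → posterior Inverse-Gamma(14/3, 153/4)
obs 5: x=8 → posterior Inverse-Gamma(31/6, 185/4)
obs 6: x=-5 → posterior Inverse-Gamma(17/3, 347/4)
obs 7: x=-1/4 → posterior Inverse-Gamma(37/6, 3065/32)
obs 8: x=-5 → posterior Inverse-Gamma(20/3, 4361/32)
obs 9: x=3 → posterior Inverse-Gamma(43/6, 4377/32)
obs 10: x=1 → posterior Inverse-Gamma(23/3, 4521/32)
obs 11: x=3/4 → posterior Inverse-Gamma(49/6, 2345/16)
obs 12: x=0 → posterior Inverse-Gamma(26/3, 2473/16)
obs 13: x=-3/2 → posterior Inverse-Gamma(55/6, 2715/16)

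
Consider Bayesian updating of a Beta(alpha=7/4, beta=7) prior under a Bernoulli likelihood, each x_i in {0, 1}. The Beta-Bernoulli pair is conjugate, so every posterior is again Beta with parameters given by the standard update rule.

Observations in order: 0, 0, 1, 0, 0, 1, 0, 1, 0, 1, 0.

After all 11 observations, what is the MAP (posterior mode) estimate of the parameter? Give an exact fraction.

19/71

obs 1: x=0 → posterior Beta(7/4, 8)
obs 2: x=0 → posterior Beta(7/4, 9)
obs 3: x=1 → posterior Beta(11/4, 9)
obs 4: x=0 → posterior Beta(11/4, 10)
obs 5: x=0 → posterior Beta(11/4, 11)
obs 6: x=1 → posterior Beta(15/4, 11)
obs 7: x=0 → posterior Beta(15/4, 12)
obs 8: x=1 → posterior Beta(19/4, 12)
obs 9: x=0 → posterior Beta(19/4, 13)
obs 10: x=1 → posterior Beta(23/4, 13)
obs 11: x=0 → posterior Beta(23/4, 14)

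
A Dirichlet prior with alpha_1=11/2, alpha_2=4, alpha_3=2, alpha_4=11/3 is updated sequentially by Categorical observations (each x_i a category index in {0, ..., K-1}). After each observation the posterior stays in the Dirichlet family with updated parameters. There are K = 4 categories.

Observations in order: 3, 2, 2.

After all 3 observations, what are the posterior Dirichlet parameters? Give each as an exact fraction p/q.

obs 1: x=3 → posterior Dirichlet(11/2, 4, 2, 14/3)
obs 2: x=2 → posterior Dirichlet(11/2, 4, 3, 14/3)
obs 3: x=2 → posterior Dirichlet(11/2, 4, 4, 14/3)

alpha_1=11/2, alpha_2=4, alpha_3=4, alpha_4=14/3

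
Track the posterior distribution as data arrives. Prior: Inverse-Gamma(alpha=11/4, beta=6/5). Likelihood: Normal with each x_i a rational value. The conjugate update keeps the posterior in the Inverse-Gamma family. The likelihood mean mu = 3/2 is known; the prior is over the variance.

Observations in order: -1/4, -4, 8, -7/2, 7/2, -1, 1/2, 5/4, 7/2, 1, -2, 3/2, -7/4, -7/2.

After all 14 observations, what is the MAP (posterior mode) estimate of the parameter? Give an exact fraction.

obs 1: x=-1/4 → posterior Inverse-Gamma(13/4, 437/160)
obs 2: x=-4 → posterior Inverse-Gamma(15/4, 2857/160)
obs 3: x=8 → posterior Inverse-Gamma(17/4, 6237/160)
obs 4: x=-7/2 → posterior Inverse-Gamma(19/4, 8237/160)
obs 5: x=7/2 → posterior Inverse-Gamma(21/4, 8557/160)
obs 6: x=-1 → posterior Inverse-Gamma(23/4, 9057/160)
obs 7: x=1/2 → posterior Inverse-Gamma(25/4, 9137/160)
obs 8: x=5/4 → posterior Inverse-Gamma(27/4, 4571/80)
obs 9: x=7/2 → posterior Inverse-Gamma(29/4, 4731/80)
obs 10: x=1 → posterior Inverse-Gamma(31/4, 4741/80)
obs 11: x=-2 → posterior Inverse-Gamma(33/4, 5231/80)
obs 12: x=3/2 → posterior Inverse-Gamma(35/4, 5231/80)
obs 13: x=-7/4 → posterior Inverse-Gamma(37/4, 11307/160)
obs 14: x=-7/2 → posterior Inverse-Gamma(39/4, 13307/160)

13307/1720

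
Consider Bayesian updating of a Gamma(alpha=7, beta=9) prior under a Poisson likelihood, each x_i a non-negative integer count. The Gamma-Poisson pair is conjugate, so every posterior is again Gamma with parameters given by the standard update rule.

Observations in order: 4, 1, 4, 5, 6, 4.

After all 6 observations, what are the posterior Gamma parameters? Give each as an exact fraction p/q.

obs 1: x=4 → posterior Gamma(11, 10)
obs 2: x=1 → posterior Gamma(12, 11)
obs 3: x=4 → posterior Gamma(16, 12)
obs 4: x=5 → posterior Gamma(21, 13)
obs 5: x=6 → posterior Gamma(27, 14)
obs 6: x=4 → posterior Gamma(31, 15)

alpha=31, beta=15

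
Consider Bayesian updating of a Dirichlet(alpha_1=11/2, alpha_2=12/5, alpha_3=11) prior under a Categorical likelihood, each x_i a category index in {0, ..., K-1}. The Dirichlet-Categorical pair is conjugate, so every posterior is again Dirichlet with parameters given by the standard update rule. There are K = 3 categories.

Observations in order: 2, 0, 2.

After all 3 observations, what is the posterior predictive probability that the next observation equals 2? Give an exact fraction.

obs 1: x=2 → posterior Dirichlet(11/2, 12/5, 12)
obs 2: x=0 → posterior Dirichlet(13/2, 12/5, 12)
obs 3: x=2 → posterior Dirichlet(13/2, 12/5, 13)

130/219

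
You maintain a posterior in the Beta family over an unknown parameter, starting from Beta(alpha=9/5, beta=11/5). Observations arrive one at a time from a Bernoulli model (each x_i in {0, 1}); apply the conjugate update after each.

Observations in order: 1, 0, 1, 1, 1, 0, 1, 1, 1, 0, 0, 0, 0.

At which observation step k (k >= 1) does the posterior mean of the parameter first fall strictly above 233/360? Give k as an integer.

obs 1: x=1 → posterior Beta(14/5, 11/5)
obs 2: x=0 → posterior Beta(14/5, 16/5)
obs 3: x=1 → posterior Beta(19/5, 16/5)
obs 4: x=1 → posterior Beta(24/5, 16/5)
obs 5: x=1 → posterior Beta(29/5, 16/5)
obs 6: x=0 → posterior Beta(29/5, 21/5)
obs 7: x=1 → posterior Beta(34/5, 21/5)
obs 8: x=1 → posterior Beta(39/5, 21/5)
obs 9: x=1 → posterior Beta(44/5, 21/5)
obs 10: x=0 → posterior Beta(44/5, 26/5)
obs 11: x=0 → posterior Beta(44/5, 31/5)
obs 12: x=0 → posterior Beta(44/5, 36/5)
obs 13: x=0 → posterior Beta(44/5, 41/5)

k = 8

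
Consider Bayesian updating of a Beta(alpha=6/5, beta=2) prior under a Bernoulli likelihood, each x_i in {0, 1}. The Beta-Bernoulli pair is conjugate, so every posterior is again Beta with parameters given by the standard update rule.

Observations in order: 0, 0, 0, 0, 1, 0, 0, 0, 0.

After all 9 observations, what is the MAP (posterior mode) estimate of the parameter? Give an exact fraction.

obs 1: x=0 → posterior Beta(6/5, 3)
obs 2: x=0 → posterior Beta(6/5, 4)
obs 3: x=0 → posterior Beta(6/5, 5)
obs 4: x=0 → posterior Beta(6/5, 6)
obs 5: x=1 → posterior Beta(11/5, 6)
obs 6: x=0 → posterior Beta(11/5, 7)
obs 7: x=0 → posterior Beta(11/5, 8)
obs 8: x=0 → posterior Beta(11/5, 9)
obs 9: x=0 → posterior Beta(11/5, 10)

2/17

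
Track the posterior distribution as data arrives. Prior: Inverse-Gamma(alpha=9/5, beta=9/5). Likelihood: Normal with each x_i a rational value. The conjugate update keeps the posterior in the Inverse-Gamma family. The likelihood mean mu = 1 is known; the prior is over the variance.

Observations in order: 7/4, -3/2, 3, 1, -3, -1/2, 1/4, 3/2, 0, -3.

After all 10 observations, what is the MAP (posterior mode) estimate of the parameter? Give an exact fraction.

673/208

obs 1: x=7/4 → posterior Inverse-Gamma(23/10, 333/160)
obs 2: x=-3/2 → posterior Inverse-Gamma(14/5, 833/160)
obs 3: x=3 → posterior Inverse-Gamma(33/10, 1153/160)
obs 4: x=1 → posterior Inverse-Gamma(19/5, 1153/160)
obs 5: x=-3 → posterior Inverse-Gamma(43/10, 2433/160)
obs 6: x=-1/2 → posterior Inverse-Gamma(24/5, 2613/160)
obs 7: x=1/4 → posterior Inverse-Gamma(53/10, 1329/80)
obs 8: x=3/2 → posterior Inverse-Gamma(29/5, 1339/80)
obs 9: x=0 → posterior Inverse-Gamma(63/10, 1379/80)
obs 10: x=-3 → posterior Inverse-Gamma(34/5, 2019/80)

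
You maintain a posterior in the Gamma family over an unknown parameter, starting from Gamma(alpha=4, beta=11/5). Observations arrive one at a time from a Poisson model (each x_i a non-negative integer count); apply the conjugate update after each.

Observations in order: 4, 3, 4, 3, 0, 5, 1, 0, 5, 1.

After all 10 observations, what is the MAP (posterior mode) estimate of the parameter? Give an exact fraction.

obs 1: x=4 → posterior Gamma(8, 16/5)
obs 2: x=3 → posterior Gamma(11, 21/5)
obs 3: x=4 → posterior Gamma(15, 26/5)
obs 4: x=3 → posterior Gamma(18, 31/5)
obs 5: x=0 → posterior Gamma(18, 36/5)
obs 6: x=5 → posterior Gamma(23, 41/5)
obs 7: x=1 → posterior Gamma(24, 46/5)
obs 8: x=0 → posterior Gamma(24, 51/5)
obs 9: x=5 → posterior Gamma(29, 56/5)
obs 10: x=1 → posterior Gamma(30, 61/5)

145/61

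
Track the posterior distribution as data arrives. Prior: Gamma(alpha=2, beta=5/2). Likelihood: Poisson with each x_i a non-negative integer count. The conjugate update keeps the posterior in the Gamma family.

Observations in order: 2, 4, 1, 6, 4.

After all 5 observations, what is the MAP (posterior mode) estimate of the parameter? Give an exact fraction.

obs 1: x=2 → posterior Gamma(4, 7/2)
obs 2: x=4 → posterior Gamma(8, 9/2)
obs 3: x=1 → posterior Gamma(9, 11/2)
obs 4: x=6 → posterior Gamma(15, 13/2)
obs 5: x=4 → posterior Gamma(19, 15/2)

12/5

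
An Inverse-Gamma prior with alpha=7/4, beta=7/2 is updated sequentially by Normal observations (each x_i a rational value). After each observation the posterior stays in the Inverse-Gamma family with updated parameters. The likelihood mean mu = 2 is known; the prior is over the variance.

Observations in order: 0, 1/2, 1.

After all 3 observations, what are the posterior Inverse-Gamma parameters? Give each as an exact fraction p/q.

alpha=13/4, beta=57/8

obs 1: x=0 → posterior Inverse-Gamma(9/4, 11/2)
obs 2: x=1/2 → posterior Inverse-Gamma(11/4, 53/8)
obs 3: x=1 → posterior Inverse-Gamma(13/4, 57/8)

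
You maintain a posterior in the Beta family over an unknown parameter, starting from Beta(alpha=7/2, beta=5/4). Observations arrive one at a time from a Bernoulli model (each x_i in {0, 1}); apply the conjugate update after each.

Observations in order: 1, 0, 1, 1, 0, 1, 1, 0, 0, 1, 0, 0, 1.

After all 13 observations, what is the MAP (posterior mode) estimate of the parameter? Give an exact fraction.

38/63

obs 1: x=1 → posterior Beta(9/2, 5/4)
obs 2: x=0 → posterior Beta(9/2, 9/4)
obs 3: x=1 → posterior Beta(11/2, 9/4)
obs 4: x=1 → posterior Beta(13/2, 9/4)
obs 5: x=0 → posterior Beta(13/2, 13/4)
obs 6: x=1 → posterior Beta(15/2, 13/4)
obs 7: x=1 → posterior Beta(17/2, 13/4)
obs 8: x=0 → posterior Beta(17/2, 17/4)
obs 9: x=0 → posterior Beta(17/2, 21/4)
obs 10: x=1 → posterior Beta(19/2, 21/4)
obs 11: x=0 → posterior Beta(19/2, 25/4)
obs 12: x=0 → posterior Beta(19/2, 29/4)
obs 13: x=1 → posterior Beta(21/2, 29/4)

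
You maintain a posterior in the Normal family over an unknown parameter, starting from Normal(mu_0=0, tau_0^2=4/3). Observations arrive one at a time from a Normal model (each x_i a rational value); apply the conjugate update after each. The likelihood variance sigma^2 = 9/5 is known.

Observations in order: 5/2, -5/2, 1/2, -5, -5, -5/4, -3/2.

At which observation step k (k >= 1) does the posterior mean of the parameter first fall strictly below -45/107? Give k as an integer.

k = 4

obs 1: x=5/2 → posterior Normal(50/47, 36/47)
obs 2: x=-5/2 → posterior Normal(0, 36/67)
obs 3: x=1/2 → posterior Normal(10/87, 12/29)
obs 4: x=-5 → posterior Normal(-90/107, 36/107)
obs 5: x=-5 → posterior Normal(-190/127, 36/127)
obs 6: x=-5/4 → posterior Normal(-215/147, 12/49)
obs 7: x=-3/2 → posterior Normal(-245/167, 36/167)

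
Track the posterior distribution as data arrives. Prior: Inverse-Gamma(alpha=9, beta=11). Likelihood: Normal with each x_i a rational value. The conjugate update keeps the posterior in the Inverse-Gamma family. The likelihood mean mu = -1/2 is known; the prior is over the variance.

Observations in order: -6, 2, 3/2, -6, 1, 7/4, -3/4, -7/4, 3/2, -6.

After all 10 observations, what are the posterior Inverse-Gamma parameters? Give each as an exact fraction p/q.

obs 1: x=-6 → posterior Inverse-Gamma(19/2, 209/8)
obs 2: x=2 → posterior Inverse-Gamma(10, 117/4)
obs 3: x=3/2 → posterior Inverse-Gamma(21/2, 125/4)
obs 4: x=-6 → posterior Inverse-Gamma(11, 371/8)
obs 5: x=1 → posterior Inverse-Gamma(23/2, 95/2)
obs 6: x=7/4 → posterior Inverse-Gamma(12, 1601/32)
obs 7: x=-3/4 → posterior Inverse-Gamma(25/2, 801/16)
obs 8: x=-7/4 → posterior Inverse-Gamma(13, 1627/32)
obs 9: x=3/2 → posterior Inverse-Gamma(27/2, 1691/32)
obs 10: x=-6 → posterior Inverse-Gamma(14, 2175/32)

alpha=14, beta=2175/32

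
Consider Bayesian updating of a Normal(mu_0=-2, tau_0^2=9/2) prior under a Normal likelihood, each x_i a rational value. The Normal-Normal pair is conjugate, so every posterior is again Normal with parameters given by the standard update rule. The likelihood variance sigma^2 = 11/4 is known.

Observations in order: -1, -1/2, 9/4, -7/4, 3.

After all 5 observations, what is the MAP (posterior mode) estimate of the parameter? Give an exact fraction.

obs 1: x=-1 → posterior Normal(-40/29, 99/58)
obs 2: x=-1/2 → posterior Normal(-49/47, 99/94)
obs 3: x=9/4 → posterior Normal(-17/130, 99/130)
obs 4: x=-7/4 → posterior Normal(-40/83, 99/166)
obs 5: x=3 → posterior Normal(14/101, 99/202)

14/101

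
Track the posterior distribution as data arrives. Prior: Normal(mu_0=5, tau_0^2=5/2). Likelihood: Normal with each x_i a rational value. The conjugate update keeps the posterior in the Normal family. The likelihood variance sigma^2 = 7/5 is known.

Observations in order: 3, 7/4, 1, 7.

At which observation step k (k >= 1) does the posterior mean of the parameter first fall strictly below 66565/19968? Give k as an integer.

k = 2

obs 1: x=3 → posterior Normal(145/39, 35/39)
obs 2: x=7/4 → posterior Normal(755/256, 35/64)
obs 3: x=1 → posterior Normal(855/356, 35/89)
obs 4: x=7 → posterior Normal(1555/456, 35/114)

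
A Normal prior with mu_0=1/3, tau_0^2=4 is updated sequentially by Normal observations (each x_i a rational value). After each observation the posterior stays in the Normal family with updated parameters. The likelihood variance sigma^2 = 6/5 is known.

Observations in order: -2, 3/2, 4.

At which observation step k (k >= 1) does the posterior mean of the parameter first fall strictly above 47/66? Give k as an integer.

k = 3

obs 1: x=-2 → posterior Normal(-19/13, 12/13)
obs 2: x=3/2 → posterior Normal(-4/23, 12/23)
obs 3: x=4 → posterior Normal(12/11, 4/11)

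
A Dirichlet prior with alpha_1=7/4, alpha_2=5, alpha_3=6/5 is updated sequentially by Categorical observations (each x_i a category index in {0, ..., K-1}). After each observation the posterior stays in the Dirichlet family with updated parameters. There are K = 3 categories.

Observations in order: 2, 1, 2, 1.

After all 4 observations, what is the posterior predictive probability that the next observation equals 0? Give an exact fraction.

obs 1: x=2 → posterior Dirichlet(7/4, 5, 11/5)
obs 2: x=1 → posterior Dirichlet(7/4, 6, 11/5)
obs 3: x=2 → posterior Dirichlet(7/4, 6, 16/5)
obs 4: x=1 → posterior Dirichlet(7/4, 7, 16/5)

35/239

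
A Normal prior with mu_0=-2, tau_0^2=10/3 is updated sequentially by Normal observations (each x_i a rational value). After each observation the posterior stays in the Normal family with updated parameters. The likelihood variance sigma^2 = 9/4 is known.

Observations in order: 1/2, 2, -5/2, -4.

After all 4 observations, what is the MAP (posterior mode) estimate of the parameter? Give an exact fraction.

-214/187

obs 1: x=1/2 → posterior Normal(-34/67, 90/67)
obs 2: x=2 → posterior Normal(46/107, 90/107)
obs 3: x=-5/2 → posterior Normal(-18/49, 30/49)
obs 4: x=-4 → posterior Normal(-214/187, 90/187)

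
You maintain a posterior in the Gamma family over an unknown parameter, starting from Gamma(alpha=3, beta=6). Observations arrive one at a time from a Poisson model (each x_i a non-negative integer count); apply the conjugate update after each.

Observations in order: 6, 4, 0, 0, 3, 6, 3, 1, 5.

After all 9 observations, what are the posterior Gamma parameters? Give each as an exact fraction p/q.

alpha=31, beta=15

obs 1: x=6 → posterior Gamma(9, 7)
obs 2: x=4 → posterior Gamma(13, 8)
obs 3: x=0 → posterior Gamma(13, 9)
obs 4: x=0 → posterior Gamma(13, 10)
obs 5: x=3 → posterior Gamma(16, 11)
obs 6: x=6 → posterior Gamma(22, 12)
obs 7: x=3 → posterior Gamma(25, 13)
obs 8: x=1 → posterior Gamma(26, 14)
obs 9: x=5 → posterior Gamma(31, 15)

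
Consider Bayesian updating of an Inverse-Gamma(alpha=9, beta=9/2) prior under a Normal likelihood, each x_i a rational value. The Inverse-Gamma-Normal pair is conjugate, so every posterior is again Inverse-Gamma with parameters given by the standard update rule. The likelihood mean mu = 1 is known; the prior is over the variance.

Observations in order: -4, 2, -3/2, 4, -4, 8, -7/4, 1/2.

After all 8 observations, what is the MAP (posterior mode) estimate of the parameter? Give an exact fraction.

obs 1: x=-4 → posterior Inverse-Gamma(19/2, 17)
obs 2: x=2 → posterior Inverse-Gamma(10, 35/2)
obs 3: x=-3/2 → posterior Inverse-Gamma(21/2, 165/8)
obs 4: x=4 → posterior Inverse-Gamma(11, 201/8)
obs 5: x=-4 → posterior Inverse-Gamma(23/2, 301/8)
obs 6: x=8 → posterior Inverse-Gamma(12, 497/8)
obs 7: x=-7/4 → posterior Inverse-Gamma(25/2, 2109/32)
obs 8: x=1/2 → posterior Inverse-Gamma(13, 2113/32)

2113/448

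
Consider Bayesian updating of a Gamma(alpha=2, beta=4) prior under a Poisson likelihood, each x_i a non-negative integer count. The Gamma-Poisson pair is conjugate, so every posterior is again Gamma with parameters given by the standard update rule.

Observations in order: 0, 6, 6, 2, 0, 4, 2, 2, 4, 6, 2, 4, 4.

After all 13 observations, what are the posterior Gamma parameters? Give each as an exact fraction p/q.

alpha=44, beta=17

obs 1: x=0 → posterior Gamma(2, 5)
obs 2: x=6 → posterior Gamma(8, 6)
obs 3: x=6 → posterior Gamma(14, 7)
obs 4: x=2 → posterior Gamma(16, 8)
obs 5: x=0 → posterior Gamma(16, 9)
obs 6: x=4 → posterior Gamma(20, 10)
obs 7: x=2 → posterior Gamma(22, 11)
obs 8: x=2 → posterior Gamma(24, 12)
obs 9: x=4 → posterior Gamma(28, 13)
obs 10: x=6 → posterior Gamma(34, 14)
obs 11: x=2 → posterior Gamma(36, 15)
obs 12: x=4 → posterior Gamma(40, 16)
obs 13: x=4 → posterior Gamma(44, 17)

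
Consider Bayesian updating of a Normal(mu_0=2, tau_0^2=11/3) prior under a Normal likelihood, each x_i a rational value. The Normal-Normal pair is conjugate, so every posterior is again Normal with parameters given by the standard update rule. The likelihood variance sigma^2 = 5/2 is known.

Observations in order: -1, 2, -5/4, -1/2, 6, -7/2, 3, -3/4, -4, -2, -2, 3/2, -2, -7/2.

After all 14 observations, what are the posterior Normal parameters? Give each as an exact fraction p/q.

obs 1: x=-1 → posterior Normal(8/37, 55/37)
obs 2: x=2 → posterior Normal(52/59, 55/59)
obs 3: x=-5/4 → posterior Normal(49/162, 55/81)
obs 4: x=-1/2 → posterior Normal(27/206, 55/103)
obs 5: x=6 → posterior Normal(291/250, 11/25)
obs 6: x=-7/2 → posterior Normal(137/294, 55/147)
obs 7: x=3 → posterior Normal(269/338, 55/169)
obs 8: x=-3/4 → posterior Normal(118/191, 55/191)
obs 9: x=-4 → posterior Normal(10/71, 55/213)
obs 10: x=-2 → posterior Normal(-14/235, 11/47)
obs 11: x=-2 → posterior Normal(-58/257, 55/257)
obs 12: x=3/2 → posterior Normal(-25/279, 55/279)
obs 13: x=-2 → posterior Normal(-69/301, 55/301)
obs 14: x=-7/2 → posterior Normal(-146/323, 55/323)

mu_0=-146/323, tau_0^2=55/323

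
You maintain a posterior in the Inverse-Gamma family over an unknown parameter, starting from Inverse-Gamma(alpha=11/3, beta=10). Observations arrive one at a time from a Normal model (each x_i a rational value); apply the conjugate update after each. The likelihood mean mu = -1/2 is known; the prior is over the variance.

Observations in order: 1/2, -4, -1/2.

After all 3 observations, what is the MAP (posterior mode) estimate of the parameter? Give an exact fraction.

399/148

obs 1: x=1/2 → posterior Inverse-Gamma(25/6, 21/2)
obs 2: x=-4 → posterior Inverse-Gamma(14/3, 133/8)
obs 3: x=-1/2 → posterior Inverse-Gamma(31/6, 133/8)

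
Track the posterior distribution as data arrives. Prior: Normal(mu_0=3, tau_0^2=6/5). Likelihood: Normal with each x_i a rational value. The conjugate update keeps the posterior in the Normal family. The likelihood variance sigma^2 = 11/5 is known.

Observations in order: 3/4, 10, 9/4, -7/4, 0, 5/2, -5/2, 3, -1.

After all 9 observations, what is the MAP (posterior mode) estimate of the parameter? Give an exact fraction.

obs 1: x=3/4 → posterior Normal(75/34, 66/85)
obs 2: x=10 → posterior Normal(195/46, 66/115)
obs 3: x=9/4 → posterior Normal(111/29, 66/145)
obs 4: x=-7/4 → posterior Normal(201/70, 66/175)
obs 5: x=0 → posterior Normal(201/82, 66/205)
obs 6: x=5/2 → posterior Normal(231/94, 66/235)
obs 7: x=-5/2 → posterior Normal(201/106, 66/265)
obs 8: x=3 → posterior Normal(237/118, 66/295)
obs 9: x=-1 → posterior Normal(45/26, 66/325)

45/26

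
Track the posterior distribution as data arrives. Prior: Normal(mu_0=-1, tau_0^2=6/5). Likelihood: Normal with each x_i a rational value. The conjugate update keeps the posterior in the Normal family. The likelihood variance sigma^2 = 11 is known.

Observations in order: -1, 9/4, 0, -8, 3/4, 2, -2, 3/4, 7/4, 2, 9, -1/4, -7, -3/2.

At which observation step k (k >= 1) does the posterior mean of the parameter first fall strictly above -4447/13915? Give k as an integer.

k = 11

obs 1: x=-1 → posterior Normal(-1, 66/61)
obs 2: x=9/4 → posterior Normal(-95/134, 66/67)
obs 3: x=0 → posterior Normal(-95/146, 66/73)
obs 4: x=-8 → posterior Normal(-191/158, 66/79)
obs 5: x=3/4 → posterior Normal(-91/85, 66/85)
obs 6: x=2 → posterior Normal(-79/91, 66/91)
obs 7: x=-2 → posterior Normal(-91/97, 66/97)
obs 8: x=3/4 → posterior Normal(-173/206, 66/103)
obs 9: x=7/4 → posterior Normal(-76/109, 66/109)
obs 10: x=2 → posterior Normal(-64/115, 66/115)
obs 11: x=9 → posterior Normal(-10/121, 6/11)
obs 12: x=-1/4 → posterior Normal(-23/254, 66/127)
obs 13: x=-7 → posterior Normal(-107/266, 66/133)
obs 14: x=-3/2 → posterior Normal(-125/278, 66/139)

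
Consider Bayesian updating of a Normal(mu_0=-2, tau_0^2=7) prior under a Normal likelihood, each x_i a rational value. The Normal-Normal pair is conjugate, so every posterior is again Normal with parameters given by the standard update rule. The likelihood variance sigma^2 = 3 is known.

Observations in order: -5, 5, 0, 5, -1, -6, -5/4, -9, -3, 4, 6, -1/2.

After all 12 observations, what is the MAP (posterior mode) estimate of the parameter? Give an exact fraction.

-185/348

obs 1: x=-5 → posterior Normal(-41/10, 21/10)
obs 2: x=5 → posterior Normal(-6/17, 21/17)
obs 3: x=0 → posterior Normal(-1/4, 7/8)
obs 4: x=5 → posterior Normal(29/31, 21/31)
obs 5: x=-1 → posterior Normal(11/19, 21/38)
obs 6: x=-6 → posterior Normal(-4/9, 7/15)
obs 7: x=-5/4 → posterior Normal(-115/208, 21/52)
obs 8: x=-9 → posterior Normal(-367/236, 21/59)
obs 9: x=-3 → posterior Normal(-41/24, 7/22)
obs 10: x=4 → posterior Normal(-339/292, 21/73)
obs 11: x=6 → posterior Normal(-171/320, 21/80)
obs 12: x=-1/2 → posterior Normal(-185/348, 7/29)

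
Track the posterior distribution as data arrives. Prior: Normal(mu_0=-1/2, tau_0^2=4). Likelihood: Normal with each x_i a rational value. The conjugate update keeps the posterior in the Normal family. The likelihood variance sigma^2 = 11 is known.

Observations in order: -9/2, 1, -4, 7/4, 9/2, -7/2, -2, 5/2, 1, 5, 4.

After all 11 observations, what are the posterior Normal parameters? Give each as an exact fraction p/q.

obs 1: x=-9/2 → posterior Normal(-47/30, 44/15)
obs 2: x=1 → posterior Normal(-39/38, 44/19)
obs 3: x=-4 → posterior Normal(-71/46, 44/23)
obs 4: x=7/4 → posterior Normal(-19/18, 44/27)
obs 5: x=9/2 → posterior Normal(-21/62, 44/31)
obs 6: x=-7/2 → posterior Normal(-7/10, 44/35)
obs 7: x=-2 → posterior Normal(-5/6, 44/39)
obs 8: x=5/2 → posterior Normal(-45/86, 44/43)
obs 9: x=1 → posterior Normal(-37/94, 44/47)
obs 10: x=5 → posterior Normal(1/34, 44/51)
obs 11: x=4 → posterior Normal(7/22, 4/5)

mu_0=7/22, tau_0^2=4/5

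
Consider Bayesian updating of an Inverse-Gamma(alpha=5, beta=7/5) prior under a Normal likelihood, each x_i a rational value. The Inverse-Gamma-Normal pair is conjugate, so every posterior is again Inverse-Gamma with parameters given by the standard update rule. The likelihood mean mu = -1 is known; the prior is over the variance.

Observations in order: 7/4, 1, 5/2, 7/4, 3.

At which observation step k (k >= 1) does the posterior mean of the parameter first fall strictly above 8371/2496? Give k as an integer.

k = 5

obs 1: x=7/4 → posterior Inverse-Gamma(11/2, 829/160)
obs 2: x=1 → posterior Inverse-Gamma(6, 1149/160)
obs 3: x=5/2 → posterior Inverse-Gamma(13/2, 2129/160)
obs 4: x=7/4 → posterior Inverse-Gamma(7, 1367/80)
obs 5: x=3 → posterior Inverse-Gamma(15/2, 2007/80)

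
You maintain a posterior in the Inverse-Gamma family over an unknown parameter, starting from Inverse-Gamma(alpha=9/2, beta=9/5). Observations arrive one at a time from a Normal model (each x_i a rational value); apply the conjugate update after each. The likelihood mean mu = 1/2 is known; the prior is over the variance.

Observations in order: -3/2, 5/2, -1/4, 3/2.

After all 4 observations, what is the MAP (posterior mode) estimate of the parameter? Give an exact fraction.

obs 1: x=-3/2 → posterior Inverse-Gamma(5, 19/5)
obs 2: x=5/2 → posterior Inverse-Gamma(11/2, 29/5)
obs 3: x=-1/4 → posterior Inverse-Gamma(6, 973/160)
obs 4: x=3/2 → posterior Inverse-Gamma(13/2, 1053/160)

351/400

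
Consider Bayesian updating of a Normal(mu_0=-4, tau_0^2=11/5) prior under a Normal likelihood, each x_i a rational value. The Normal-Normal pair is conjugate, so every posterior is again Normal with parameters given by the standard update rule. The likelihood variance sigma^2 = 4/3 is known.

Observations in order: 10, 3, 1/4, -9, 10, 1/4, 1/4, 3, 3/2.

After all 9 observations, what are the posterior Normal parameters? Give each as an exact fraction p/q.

obs 1: x=10 → posterior Normal(250/53, 44/53)
obs 2: x=3 → posterior Normal(349/86, 22/43)
obs 3: x=1/4 → posterior Normal(1429/476, 44/119)
obs 4: x=-9 → posterior Normal(241/608, 11/38)
obs 5: x=10 → posterior Normal(1561/740, 44/185)
obs 6: x=1/4 → posterior Normal(797/436, 22/109)
obs 7: x=1/4 → posterior Normal(1627/1004, 44/251)
obs 8: x=3 → posterior Normal(2023/1136, 11/71)
obs 9: x=3/2 → posterior Normal(2221/1268, 44/317)

mu_0=2221/1268, tau_0^2=44/317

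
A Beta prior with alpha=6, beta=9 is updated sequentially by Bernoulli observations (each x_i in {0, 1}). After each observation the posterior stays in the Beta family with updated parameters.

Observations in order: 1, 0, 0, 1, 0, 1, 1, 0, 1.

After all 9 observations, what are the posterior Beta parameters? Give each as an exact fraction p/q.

obs 1: x=1 → posterior Beta(7, 9)
obs 2: x=0 → posterior Beta(7, 10)
obs 3: x=0 → posterior Beta(7, 11)
obs 4: x=1 → posterior Beta(8, 11)
obs 5: x=0 → posterior Beta(8, 12)
obs 6: x=1 → posterior Beta(9, 12)
obs 7: x=1 → posterior Beta(10, 12)
obs 8: x=0 → posterior Beta(10, 13)
obs 9: x=1 → posterior Beta(11, 13)

alpha=11, beta=13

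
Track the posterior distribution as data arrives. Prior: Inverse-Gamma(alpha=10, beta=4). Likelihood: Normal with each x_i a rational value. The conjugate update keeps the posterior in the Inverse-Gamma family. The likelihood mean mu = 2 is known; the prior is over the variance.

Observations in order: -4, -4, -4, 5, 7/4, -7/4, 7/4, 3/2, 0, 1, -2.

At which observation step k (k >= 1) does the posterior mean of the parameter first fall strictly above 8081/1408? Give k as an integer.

k = 6

obs 1: x=-4 → posterior Inverse-Gamma(21/2, 22)
obs 2: x=-4 → posterior Inverse-Gamma(11, 40)
obs 3: x=-4 → posterior Inverse-Gamma(23/2, 58)
obs 4: x=5 → posterior Inverse-Gamma(12, 125/2)
obs 5: x=7/4 → posterior Inverse-Gamma(25/2, 2001/32)
obs 6: x=-7/4 → posterior Inverse-Gamma(13, 1113/16)
obs 7: x=7/4 → posterior Inverse-Gamma(27/2, 2227/32)
obs 8: x=3/2 → posterior Inverse-Gamma(14, 2231/32)
obs 9: x=0 → posterior Inverse-Gamma(29/2, 2295/32)
obs 10: x=1 → posterior Inverse-Gamma(15, 2311/32)
obs 11: x=-2 → posterior Inverse-Gamma(31/2, 2567/32)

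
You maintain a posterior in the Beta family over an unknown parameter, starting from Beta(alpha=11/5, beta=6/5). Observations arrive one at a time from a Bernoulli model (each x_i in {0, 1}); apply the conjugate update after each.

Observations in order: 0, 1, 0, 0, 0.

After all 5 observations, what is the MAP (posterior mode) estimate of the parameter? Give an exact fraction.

obs 1: x=0 → posterior Beta(11/5, 11/5)
obs 2: x=1 → posterior Beta(16/5, 11/5)
obs 3: x=0 → posterior Beta(16/5, 16/5)
obs 4: x=0 → posterior Beta(16/5, 21/5)
obs 5: x=0 → posterior Beta(16/5, 26/5)

11/32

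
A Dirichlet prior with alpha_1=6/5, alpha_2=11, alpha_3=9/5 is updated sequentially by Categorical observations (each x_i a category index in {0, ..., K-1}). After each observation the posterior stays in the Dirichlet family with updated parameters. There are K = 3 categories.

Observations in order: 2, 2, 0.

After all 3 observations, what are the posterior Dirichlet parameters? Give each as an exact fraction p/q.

obs 1: x=2 → posterior Dirichlet(6/5, 11, 14/5)
obs 2: x=2 → posterior Dirichlet(6/5, 11, 19/5)
obs 3: x=0 → posterior Dirichlet(11/5, 11, 19/5)

alpha_1=11/5, alpha_2=11, alpha_3=19/5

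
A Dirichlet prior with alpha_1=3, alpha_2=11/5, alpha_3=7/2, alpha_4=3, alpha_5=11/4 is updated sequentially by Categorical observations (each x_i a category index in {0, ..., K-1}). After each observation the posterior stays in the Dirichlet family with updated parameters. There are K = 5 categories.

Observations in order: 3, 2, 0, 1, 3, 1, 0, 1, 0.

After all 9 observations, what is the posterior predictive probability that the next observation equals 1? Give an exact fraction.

obs 1: x=3 → posterior Dirichlet(3, 11/5, 7/2, 4, 11/4)
obs 2: x=2 → posterior Dirichlet(3, 11/5, 9/2, 4, 11/4)
obs 3: x=0 → posterior Dirichlet(4, 11/5, 9/2, 4, 11/4)
obs 4: x=1 → posterior Dirichlet(4, 16/5, 9/2, 4, 11/4)
obs 5: x=3 → posterior Dirichlet(4, 16/5, 9/2, 5, 11/4)
obs 6: x=1 → posterior Dirichlet(4, 21/5, 9/2, 5, 11/4)
obs 7: x=0 → posterior Dirichlet(5, 21/5, 9/2, 5, 11/4)
obs 8: x=1 → posterior Dirichlet(5, 26/5, 9/2, 5, 11/4)
obs 9: x=0 → posterior Dirichlet(6, 26/5, 9/2, 5, 11/4)

104/469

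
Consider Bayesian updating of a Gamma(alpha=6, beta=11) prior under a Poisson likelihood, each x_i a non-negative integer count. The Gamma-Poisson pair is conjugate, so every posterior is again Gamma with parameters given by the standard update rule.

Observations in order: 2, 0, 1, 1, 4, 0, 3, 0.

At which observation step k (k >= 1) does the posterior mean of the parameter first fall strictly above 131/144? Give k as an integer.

k = 7

obs 1: x=2 → posterior Gamma(8, 12)
obs 2: x=0 → posterior Gamma(8, 13)
obs 3: x=1 → posterior Gamma(9, 14)
obs 4: x=1 → posterior Gamma(10, 15)
obs 5: x=4 → posterior Gamma(14, 16)
obs 6: x=0 → posterior Gamma(14, 17)
obs 7: x=3 → posterior Gamma(17, 18)
obs 8: x=0 → posterior Gamma(17, 19)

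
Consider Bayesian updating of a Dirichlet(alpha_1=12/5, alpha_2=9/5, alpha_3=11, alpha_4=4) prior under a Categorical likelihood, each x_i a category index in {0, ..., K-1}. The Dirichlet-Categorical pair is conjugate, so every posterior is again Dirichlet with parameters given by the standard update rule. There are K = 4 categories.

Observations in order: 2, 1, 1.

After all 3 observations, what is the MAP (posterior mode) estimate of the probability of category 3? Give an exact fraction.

obs 1: x=2 → posterior Dirichlet(12/5, 9/5, 12, 4)
obs 2: x=1 → posterior Dirichlet(12/5, 14/5, 12, 4)
obs 3: x=1 → posterior Dirichlet(12/5, 19/5, 12, 4)

15/91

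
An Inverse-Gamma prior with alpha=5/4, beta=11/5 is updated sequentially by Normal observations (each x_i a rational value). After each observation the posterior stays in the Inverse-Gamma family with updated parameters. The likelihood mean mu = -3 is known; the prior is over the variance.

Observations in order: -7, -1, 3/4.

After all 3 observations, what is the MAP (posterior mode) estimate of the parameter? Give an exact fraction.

3077/600

obs 1: x=-7 → posterior Inverse-Gamma(7/4, 51/5)
obs 2: x=-1 → posterior Inverse-Gamma(9/4, 61/5)
obs 3: x=3/4 → posterior Inverse-Gamma(11/4, 3077/160)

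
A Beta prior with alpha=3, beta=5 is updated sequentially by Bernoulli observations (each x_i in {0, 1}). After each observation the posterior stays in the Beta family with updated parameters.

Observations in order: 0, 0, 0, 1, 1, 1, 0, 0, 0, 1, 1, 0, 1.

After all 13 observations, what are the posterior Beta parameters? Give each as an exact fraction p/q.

obs 1: x=0 → posterior Beta(3, 6)
obs 2: x=0 → posterior Beta(3, 7)
obs 3: x=0 → posterior Beta(3, 8)
obs 4: x=1 → posterior Beta(4, 8)
obs 5: x=1 → posterior Beta(5, 8)
obs 6: x=1 → posterior Beta(6, 8)
obs 7: x=0 → posterior Beta(6, 9)
obs 8: x=0 → posterior Beta(6, 10)
obs 9: x=0 → posterior Beta(6, 11)
obs 10: x=1 → posterior Beta(7, 11)
obs 11: x=1 → posterior Beta(8, 11)
obs 12: x=0 → posterior Beta(8, 12)
obs 13: x=1 → posterior Beta(9, 12)

alpha=9, beta=12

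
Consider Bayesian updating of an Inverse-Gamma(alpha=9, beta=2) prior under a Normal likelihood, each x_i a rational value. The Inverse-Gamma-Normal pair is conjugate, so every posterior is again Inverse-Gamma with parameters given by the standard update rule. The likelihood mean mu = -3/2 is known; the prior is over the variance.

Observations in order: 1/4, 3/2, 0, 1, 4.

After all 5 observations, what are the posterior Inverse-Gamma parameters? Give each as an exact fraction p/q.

alpha=23/2, beta=877/32

obs 1: x=1/4 → posterior Inverse-Gamma(19/2, 113/32)
obs 2: x=3/2 → posterior Inverse-Gamma(10, 257/32)
obs 3: x=0 → posterior Inverse-Gamma(21/2, 293/32)
obs 4: x=1 → posterior Inverse-Gamma(11, 393/32)
obs 5: x=4 → posterior Inverse-Gamma(23/2, 877/32)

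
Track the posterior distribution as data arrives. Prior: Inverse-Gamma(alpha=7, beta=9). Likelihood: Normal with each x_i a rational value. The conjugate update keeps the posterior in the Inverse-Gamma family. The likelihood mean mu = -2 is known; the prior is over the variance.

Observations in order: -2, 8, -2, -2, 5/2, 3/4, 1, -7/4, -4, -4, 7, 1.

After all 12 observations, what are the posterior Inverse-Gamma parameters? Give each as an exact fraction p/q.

alpha=13, beta=2023/16

obs 1: x=-2 → posterior Inverse-Gamma(15/2, 9)
obs 2: x=8 → posterior Inverse-Gamma(8, 59)
obs 3: x=-2 → posterior Inverse-Gamma(17/2, 59)
obs 4: x=-2 → posterior Inverse-Gamma(9, 59)
obs 5: x=5/2 → posterior Inverse-Gamma(19/2, 553/8)
obs 6: x=3/4 → posterior Inverse-Gamma(10, 2333/32)
obs 7: x=1 → posterior Inverse-Gamma(21/2, 2477/32)
obs 8: x=-7/4 → posterior Inverse-Gamma(11, 1239/16)
obs 9: x=-4 → posterior Inverse-Gamma(23/2, 1271/16)
obs 10: x=-4 → posterior Inverse-Gamma(12, 1303/16)
obs 11: x=7 → posterior Inverse-Gamma(25/2, 1951/16)
obs 12: x=1 → posterior Inverse-Gamma(13, 2023/16)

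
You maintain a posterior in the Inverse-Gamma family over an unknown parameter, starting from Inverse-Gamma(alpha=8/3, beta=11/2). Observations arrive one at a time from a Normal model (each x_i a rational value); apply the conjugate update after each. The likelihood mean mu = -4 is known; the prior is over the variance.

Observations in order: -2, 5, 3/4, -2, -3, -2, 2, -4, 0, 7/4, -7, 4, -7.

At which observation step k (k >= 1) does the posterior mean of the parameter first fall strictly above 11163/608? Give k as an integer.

k = 3

obs 1: x=-2 → posterior Inverse-Gamma(19/6, 15/2)
obs 2: x=5 → posterior Inverse-Gamma(11/3, 48)
obs 3: x=3/4 → posterior Inverse-Gamma(25/6, 1897/32)
obs 4: x=-2 → posterior Inverse-Gamma(14/3, 1961/32)
obs 5: x=-3 → posterior Inverse-Gamma(31/6, 1977/32)
obs 6: x=-2 → posterior Inverse-Gamma(17/3, 2041/32)
obs 7: x=2 → posterior Inverse-Gamma(37/6, 2617/32)
obs 8: x=-4 → posterior Inverse-Gamma(20/3, 2617/32)
obs 9: x=0 → posterior Inverse-Gamma(43/6, 2873/32)
obs 10: x=7/4 → posterior Inverse-Gamma(23/3, 1701/16)
obs 11: x=-7 → posterior Inverse-Gamma(49/6, 1773/16)
obs 12: x=4 → posterior Inverse-Gamma(26/3, 2285/16)
obs 13: x=-7 → posterior Inverse-Gamma(55/6, 2357/16)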